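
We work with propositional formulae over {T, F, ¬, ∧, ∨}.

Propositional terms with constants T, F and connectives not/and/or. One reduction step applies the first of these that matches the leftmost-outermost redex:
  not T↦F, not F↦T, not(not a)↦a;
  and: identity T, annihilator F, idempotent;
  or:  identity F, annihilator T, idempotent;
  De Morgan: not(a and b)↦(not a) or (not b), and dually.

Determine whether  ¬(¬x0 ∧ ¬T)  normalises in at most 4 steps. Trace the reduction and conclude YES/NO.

  start: ¬(¬x0 ∧ ¬T)
  [1] ¬¬x0 ∨ ¬¬T
  [2] x0 ∨ ¬¬T
  [3] x0 ∨ T
  [4] T

Answer: YES — reaches normal form T in 4 ≤ 4 steps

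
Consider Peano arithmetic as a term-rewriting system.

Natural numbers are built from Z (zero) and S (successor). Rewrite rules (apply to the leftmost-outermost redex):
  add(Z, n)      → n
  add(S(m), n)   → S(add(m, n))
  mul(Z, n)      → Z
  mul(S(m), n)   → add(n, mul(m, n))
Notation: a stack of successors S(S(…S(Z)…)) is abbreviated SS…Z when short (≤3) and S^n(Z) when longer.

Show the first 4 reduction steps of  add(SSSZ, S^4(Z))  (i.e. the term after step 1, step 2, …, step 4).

Answer: after 4 steps: S^7(Z)

Derivation:
  start: add(SSSZ, S^4(Z))
  step 1: S(add(SSZ, S^4(Z)))
  step 2: S(S(add(SZ, S^4(Z))))
  step 3: S(S(S(add(Z, S^4(Z)))))
  step 4: S^7(Z)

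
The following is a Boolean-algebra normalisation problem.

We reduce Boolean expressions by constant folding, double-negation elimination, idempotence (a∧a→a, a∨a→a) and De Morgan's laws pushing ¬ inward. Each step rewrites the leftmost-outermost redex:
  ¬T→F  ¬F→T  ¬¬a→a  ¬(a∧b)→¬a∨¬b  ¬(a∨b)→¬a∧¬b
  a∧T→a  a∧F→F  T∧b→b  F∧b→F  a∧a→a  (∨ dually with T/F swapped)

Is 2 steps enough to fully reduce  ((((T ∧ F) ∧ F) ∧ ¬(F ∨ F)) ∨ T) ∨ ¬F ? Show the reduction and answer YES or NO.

Answer: YES — reaches normal form T in 2 ≤ 2 steps

Working:
  start: ((((T ∧ F) ∧ F) ∧ ¬(F ∨ F)) ∨ T) ∨ ¬F
  step 1: T ∨ ¬F
  step 2: T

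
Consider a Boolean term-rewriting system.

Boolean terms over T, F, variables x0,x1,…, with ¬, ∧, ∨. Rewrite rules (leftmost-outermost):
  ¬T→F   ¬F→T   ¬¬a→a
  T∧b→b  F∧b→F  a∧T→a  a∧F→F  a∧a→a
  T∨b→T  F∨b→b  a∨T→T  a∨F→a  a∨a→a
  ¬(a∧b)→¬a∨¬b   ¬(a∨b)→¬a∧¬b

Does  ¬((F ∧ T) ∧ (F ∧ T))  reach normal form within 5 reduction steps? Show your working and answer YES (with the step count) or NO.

  start: ¬((F ∧ T) ∧ (F ∧ T))
  →1  ¬(F ∧ T) ∨ ¬(F ∧ T)
  →2  ¬(F ∧ T)
  →3  ¬F ∨ ¬T
  →4  T ∨ ¬T
  →5  T

Answer: YES — reaches normal form T in 5 ≤ 5 steps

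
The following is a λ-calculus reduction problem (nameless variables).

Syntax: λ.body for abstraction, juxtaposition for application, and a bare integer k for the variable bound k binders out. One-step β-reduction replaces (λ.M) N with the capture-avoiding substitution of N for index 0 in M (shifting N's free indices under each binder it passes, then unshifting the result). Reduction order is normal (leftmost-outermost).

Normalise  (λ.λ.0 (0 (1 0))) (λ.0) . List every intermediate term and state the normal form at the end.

Answer: normal form = λ.0 (0 0)  (in 2 steps)

Derivation:
  start: (λ.λ.0 (0 (1 0))) (λ.0)
  [1] λ.0 (0 ((λ.0) 0))
  [2] λ.0 (0 0)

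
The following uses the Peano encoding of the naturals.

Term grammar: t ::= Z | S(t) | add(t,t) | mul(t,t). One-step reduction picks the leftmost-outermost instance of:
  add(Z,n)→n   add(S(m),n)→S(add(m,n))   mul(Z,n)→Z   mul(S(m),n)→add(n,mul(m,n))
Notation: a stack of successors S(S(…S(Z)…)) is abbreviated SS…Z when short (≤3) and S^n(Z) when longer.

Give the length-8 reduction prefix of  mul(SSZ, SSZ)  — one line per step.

Answer: after 8 steps: S(S(S(S(mul(Z, SSZ)))))

Reduction:
  start: mul(SSZ, SSZ)
  step 1: add(SSZ, mul(SZ, SSZ))
  step 2: S(add(SZ, mul(SZ, SSZ)))
  step 3: S(S(add(Z, mul(SZ, SSZ))))
  step 4: S(S(mul(SZ, SSZ)))
  step 5: S(S(add(SSZ, mul(Z, SSZ))))
  step 6: S(S(S(add(SZ, mul(Z, SSZ)))))
  step 7: S(S(S(S(add(Z, mul(Z, SSZ))))))
  step 8: S(S(S(S(mul(Z, SSZ)))))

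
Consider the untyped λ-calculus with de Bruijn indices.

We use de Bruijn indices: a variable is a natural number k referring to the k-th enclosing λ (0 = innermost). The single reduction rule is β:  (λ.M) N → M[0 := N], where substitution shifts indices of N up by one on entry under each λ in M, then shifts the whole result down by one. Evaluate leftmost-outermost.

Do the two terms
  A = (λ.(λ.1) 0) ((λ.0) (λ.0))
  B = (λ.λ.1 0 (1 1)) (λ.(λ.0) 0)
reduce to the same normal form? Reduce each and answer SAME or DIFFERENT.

Term A:
  start: (λ.(λ.1) 0) ((λ.0) (λ.0))
  [1] (λ.(λ.0) (λ.0)) ((λ.0) (λ.0))
  [2] (λ.0) (λ.0)
  [3] λ.0

Term B:
  start: (λ.λ.1 0 (1 1)) (λ.(λ.0) 0)
  [1] λ.(λ.(λ.0) 0) 0 ((λ.(λ.0) 0) (λ.(λ.0) 0))
  [2] λ.(λ.0) 0 ((λ.(λ.0) 0) (λ.(λ.0) 0))
  [3] λ.0 ((λ.(λ.0) 0) (λ.(λ.0) 0))
  [4] λ.0 ((λ.0) (λ.(λ.0) 0))
  [5] λ.0 (λ.(λ.0) 0)
  [6] λ.0 (λ.0)

Answer: DIFFERENT — A ⇓ λ.0, B ⇓ λ.0 (λ.0)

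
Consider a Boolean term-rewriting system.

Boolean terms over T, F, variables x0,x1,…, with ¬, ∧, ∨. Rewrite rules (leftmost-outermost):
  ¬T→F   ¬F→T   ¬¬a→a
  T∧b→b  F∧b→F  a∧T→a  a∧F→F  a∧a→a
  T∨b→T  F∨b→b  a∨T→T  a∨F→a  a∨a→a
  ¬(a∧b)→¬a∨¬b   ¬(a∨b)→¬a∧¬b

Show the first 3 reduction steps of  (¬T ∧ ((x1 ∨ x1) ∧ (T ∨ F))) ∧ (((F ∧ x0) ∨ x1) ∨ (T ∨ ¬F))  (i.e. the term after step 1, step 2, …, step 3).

Answer: after 3 steps: F

Working:
  start: (¬T ∧ ((x1 ∨ x1) ∧ (T ∨ F))) ∧ (((F ∧ x0) ∨ x1) ∨ (T ∨ ¬F))
  →1  (F ∧ ((x1 ∨ x1) ∧ (T ∨ F))) ∧ (((F ∧ x0) ∨ x1) ∨ (T ∨ ¬F))
  →2  F ∧ (((F ∧ x0) ∨ x1) ∨ (T ∨ ¬F))
  →3  F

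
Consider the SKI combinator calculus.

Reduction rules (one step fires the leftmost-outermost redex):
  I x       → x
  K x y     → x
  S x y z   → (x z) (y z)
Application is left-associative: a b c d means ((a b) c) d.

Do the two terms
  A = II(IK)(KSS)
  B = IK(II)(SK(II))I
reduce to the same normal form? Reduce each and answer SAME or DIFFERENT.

Term A:
  start: II(IK)(KSS)
  [1] I(IK)(KSS)
  [2] IK(KSS)
  [3] K(KSS)
  [4] KS

Term B:
  start: IK(II)(SK(II))I
  [1] K(II)(SK(II))I
  [2] III
  [3] II
  [4] I

Answer: DIFFERENT — A ⇓ KS, B ⇓ I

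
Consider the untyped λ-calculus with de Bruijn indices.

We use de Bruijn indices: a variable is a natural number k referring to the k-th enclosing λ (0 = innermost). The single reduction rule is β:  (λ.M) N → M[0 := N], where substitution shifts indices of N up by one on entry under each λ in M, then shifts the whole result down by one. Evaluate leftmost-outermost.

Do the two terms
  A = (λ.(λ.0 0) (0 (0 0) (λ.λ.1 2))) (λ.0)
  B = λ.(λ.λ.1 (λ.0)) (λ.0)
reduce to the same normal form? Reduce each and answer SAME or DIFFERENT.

Answer: SAME — A ⇓ λ.λ.λ.0, B ⇓ λ.λ.λ.0

Working:
Term A:
  start: (λ.(λ.0 0) (0 (0 0) (λ.λ.1 2))) (λ.0)
  [1] (λ.0 0) ((λ.0) ((λ.0) (λ.0)) (λ.λ.1 (λ.0)))
  [2] (λ.0) ((λ.0) (λ.0)) (λ.λ.1 (λ.0)) ((λ.0) ((λ.0) (λ.0)) (λ.λ.1 (λ.0)))
  [3] (λ.0) (λ.0) (λ.λ.1 (λ.0)) ((λ.0) ((λ.0) (λ.0)) (λ.λ.1 (λ.0)))
  [4] (λ.0) (λ.λ.1 (λ.0)) ((λ.0) ((λ.0) (λ.0)) (λ.λ.1 (λ.0)))
  [5] (λ.λ.1 (λ.0)) ((λ.0) ((λ.0) (λ.0)) (λ.λ.1 (λ.0)))
  [6] λ.(λ.0) ((λ.0) (λ.0)) (λ.λ.1 (λ.0)) (λ.0)
  [7] λ.(λ.0) (λ.0) (λ.λ.1 (λ.0)) (λ.0)
  [8] λ.(λ.0) (λ.λ.1 (λ.0)) (λ.0)
  [9] λ.(λ.λ.1 (λ.0)) (λ.0)
  [10] λ.λ.(λ.0) (λ.0)
  [11] λ.λ.λ.0

Term B:
  start: λ.(λ.λ.1 (λ.0)) (λ.0)
  [1] λ.λ.(λ.0) (λ.0)
  [2] λ.λ.λ.0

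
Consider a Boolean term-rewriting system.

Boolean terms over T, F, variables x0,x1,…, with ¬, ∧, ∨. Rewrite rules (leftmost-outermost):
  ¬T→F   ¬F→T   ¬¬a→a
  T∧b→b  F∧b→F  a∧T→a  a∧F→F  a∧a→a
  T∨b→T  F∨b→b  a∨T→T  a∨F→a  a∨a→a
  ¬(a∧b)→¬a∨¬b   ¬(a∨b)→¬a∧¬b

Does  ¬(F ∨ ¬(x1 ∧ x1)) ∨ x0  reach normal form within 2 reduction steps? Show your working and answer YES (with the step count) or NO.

Answer: NO — after 2 steps the term is (T ∧ ¬¬(x1 ∧ x1)) ∨ x0, not yet normal

Reduction:
  start: ¬(F ∨ ¬(x1 ∧ x1)) ∨ x0
  step 1: (¬F ∧ ¬¬(x1 ∧ x1)) ∨ x0
  step 2: (T ∧ ¬¬(x1 ∧ x1)) ∨ x0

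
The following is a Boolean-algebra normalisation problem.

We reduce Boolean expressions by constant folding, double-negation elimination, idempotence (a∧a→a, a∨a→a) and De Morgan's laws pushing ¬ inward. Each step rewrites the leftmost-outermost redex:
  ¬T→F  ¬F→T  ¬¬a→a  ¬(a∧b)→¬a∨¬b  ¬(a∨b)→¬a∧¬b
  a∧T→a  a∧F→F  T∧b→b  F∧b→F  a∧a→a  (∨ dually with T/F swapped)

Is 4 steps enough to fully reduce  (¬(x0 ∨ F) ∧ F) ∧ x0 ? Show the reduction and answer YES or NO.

  start: (¬(x0 ∨ F) ∧ F) ∧ x0
  step 1: F ∧ x0
  step 2: F

Answer: YES — reaches normal form F in 2 ≤ 4 steps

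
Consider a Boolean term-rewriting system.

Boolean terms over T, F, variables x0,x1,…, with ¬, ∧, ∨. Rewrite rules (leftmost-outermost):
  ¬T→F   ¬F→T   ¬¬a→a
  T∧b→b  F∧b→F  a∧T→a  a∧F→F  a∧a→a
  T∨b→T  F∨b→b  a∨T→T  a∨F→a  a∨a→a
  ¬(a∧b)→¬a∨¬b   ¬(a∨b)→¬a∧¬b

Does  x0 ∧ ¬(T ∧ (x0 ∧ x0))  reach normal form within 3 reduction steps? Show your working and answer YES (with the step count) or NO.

Answer: NO — after 3 steps the term is x0 ∧ ¬(x0 ∧ x0), not yet normal

Reduction:
  start: x0 ∧ ¬(T ∧ (x0 ∧ x0))
  step 1: x0 ∧ (¬T ∨ ¬(x0 ∧ x0))
  step 2: x0 ∧ (F ∨ ¬(x0 ∧ x0))
  step 3: x0 ∧ ¬(x0 ∧ x0)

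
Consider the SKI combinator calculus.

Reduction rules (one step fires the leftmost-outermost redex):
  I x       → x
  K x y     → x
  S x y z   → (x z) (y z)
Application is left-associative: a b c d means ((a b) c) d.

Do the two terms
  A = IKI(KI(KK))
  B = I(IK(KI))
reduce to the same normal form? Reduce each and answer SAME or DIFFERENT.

Term A:
  start: IKI(KI(KK))
  [1] KI(KI(KK))
  [2] I

Term B:
  start: I(IK(KI))
  [1] IK(KI)
  [2] K(KI)

Answer: DIFFERENT — A ⇓ I, B ⇓ K(KI)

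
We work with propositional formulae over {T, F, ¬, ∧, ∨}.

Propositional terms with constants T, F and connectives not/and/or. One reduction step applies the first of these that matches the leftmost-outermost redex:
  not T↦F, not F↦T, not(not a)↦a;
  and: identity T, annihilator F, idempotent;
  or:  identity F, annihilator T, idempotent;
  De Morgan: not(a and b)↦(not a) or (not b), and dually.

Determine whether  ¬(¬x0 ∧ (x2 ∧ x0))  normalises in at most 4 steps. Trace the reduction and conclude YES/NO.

Answer: YES — reaches normal form x0 ∨ (¬x2 ∨ ¬x0) in 3 ≤ 4 steps

Derivation:
  start: ¬(¬x0 ∧ (x2 ∧ x0))
  →1  ¬¬x0 ∨ ¬(x2 ∧ x0)
  →2  x0 ∨ ¬(x2 ∧ x0)
  →3  x0 ∨ (¬x2 ∨ ¬x0)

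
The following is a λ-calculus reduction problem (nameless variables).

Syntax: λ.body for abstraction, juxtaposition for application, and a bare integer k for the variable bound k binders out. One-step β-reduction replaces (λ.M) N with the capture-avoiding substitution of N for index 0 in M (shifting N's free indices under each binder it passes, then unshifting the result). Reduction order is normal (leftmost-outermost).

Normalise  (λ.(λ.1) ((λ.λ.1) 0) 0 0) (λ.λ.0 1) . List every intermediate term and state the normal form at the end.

  start: (λ.(λ.1) ((λ.λ.1) 0) 0 0) (λ.λ.0 1)
  step 1: (λ.λ.λ.0 1) ((λ.λ.1) (λ.λ.0 1)) (λ.λ.0 1) (λ.λ.0 1)
  step 2: (λ.λ.0 1) (λ.λ.0 1) (λ.λ.0 1)
  step 3: (λ.0 (λ.λ.0 1)) (λ.λ.0 1)
  step 4: (λ.λ.0 1) (λ.λ.0 1)
  step 5: λ.0 (λ.λ.0 1)

Answer: normal form = λ.0 (λ.λ.0 1)  (in 5 steps)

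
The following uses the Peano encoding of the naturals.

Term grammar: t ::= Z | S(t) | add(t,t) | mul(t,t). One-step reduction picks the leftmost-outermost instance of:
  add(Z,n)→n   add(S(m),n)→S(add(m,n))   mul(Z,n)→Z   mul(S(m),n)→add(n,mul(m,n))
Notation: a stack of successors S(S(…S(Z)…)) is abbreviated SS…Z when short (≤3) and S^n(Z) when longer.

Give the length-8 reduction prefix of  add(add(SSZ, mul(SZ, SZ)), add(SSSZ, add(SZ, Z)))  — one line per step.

Answer: after 8 steps: S(S(S(add(add(Z, mul(Z, SZ)), add(SSSZ, add(SZ, Z))))))

Working:
  start: add(add(SSZ, mul(SZ, SZ)), add(SSSZ, add(SZ, Z)))
  →1  add(S(add(SZ, mul(SZ, SZ))), add(SSSZ, add(SZ, Z)))
  →2  S(add(add(SZ, mul(SZ, SZ)), add(SSSZ, add(SZ, Z))))
  →3  S(add(S(add(Z, mul(SZ, SZ))), add(SSSZ, add(SZ, Z))))
  →4  S(S(add(add(Z, mul(SZ, SZ)), add(SSSZ, add(SZ, Z)))))
  →5  S(S(add(mul(SZ, SZ), add(SSSZ, add(SZ, Z)))))
  →6  S(S(add(add(SZ, mul(Z, SZ)), add(SSSZ, add(SZ, Z)))))
  →7  S(S(add(S(add(Z, mul(Z, SZ))), add(SSSZ, add(SZ, Z)))))
  →8  S(S(S(add(add(Z, mul(Z, SZ)), add(SSSZ, add(SZ, Z))))))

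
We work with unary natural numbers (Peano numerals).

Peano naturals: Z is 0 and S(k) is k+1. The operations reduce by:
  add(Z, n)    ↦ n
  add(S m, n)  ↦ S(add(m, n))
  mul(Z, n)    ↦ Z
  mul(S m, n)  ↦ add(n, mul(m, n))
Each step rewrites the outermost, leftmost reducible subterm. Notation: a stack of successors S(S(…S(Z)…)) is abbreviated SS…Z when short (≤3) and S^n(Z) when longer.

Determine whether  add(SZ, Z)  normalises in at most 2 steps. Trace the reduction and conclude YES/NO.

Answer: YES — reaches normal form SZ in 2 ≤ 2 steps

Derivation:
  start: add(SZ, Z)
  [1] S(add(Z, Z))
  [2] SZ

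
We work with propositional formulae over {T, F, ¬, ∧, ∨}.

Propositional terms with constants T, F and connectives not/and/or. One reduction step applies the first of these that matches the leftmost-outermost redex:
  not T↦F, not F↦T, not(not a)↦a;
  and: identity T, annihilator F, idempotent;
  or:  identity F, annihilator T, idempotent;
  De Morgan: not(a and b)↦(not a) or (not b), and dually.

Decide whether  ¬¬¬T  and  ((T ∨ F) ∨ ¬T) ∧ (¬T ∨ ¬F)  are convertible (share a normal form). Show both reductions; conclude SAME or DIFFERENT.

Answer: DIFFERENT — A ⇓ F, B ⇓ T

Reduction:
Term A:
  start: ¬¬¬T
  [1] ¬T
  [2] F

Term B:
  start: ((T ∨ F) ∨ ¬T) ∧ (¬T ∨ ¬F)
  [1] (T ∨ ¬T) ∧ (¬T ∨ ¬F)
  [2] T ∧ (¬T ∨ ¬F)
  [3] ¬T ∨ ¬F
  [4] F ∨ ¬F
  [5] ¬F
  [6] T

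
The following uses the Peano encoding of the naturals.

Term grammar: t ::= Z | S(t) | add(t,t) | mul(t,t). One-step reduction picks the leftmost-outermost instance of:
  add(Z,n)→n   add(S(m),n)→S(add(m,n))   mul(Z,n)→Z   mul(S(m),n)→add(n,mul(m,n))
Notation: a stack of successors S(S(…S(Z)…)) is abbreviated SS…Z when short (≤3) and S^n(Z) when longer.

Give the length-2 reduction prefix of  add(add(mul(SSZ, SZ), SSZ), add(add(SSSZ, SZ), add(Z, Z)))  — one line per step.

  start: add(add(mul(SSZ, SZ), SSZ), add(add(SSSZ, SZ), add(Z, Z)))
  [1] add(add(add(SZ, mul(SZ, SZ)), SSZ), add(add(SSSZ, SZ), add(Z, Z)))
  [2] add(add(S(add(Z, mul(SZ, SZ))), SSZ), add(add(SSSZ, SZ), add(Z, Z)))

Answer: after 2 steps: add(add(S(add(Z, mul(SZ, SZ))), SSZ), add(add(SSSZ, SZ), add(Z, Z)))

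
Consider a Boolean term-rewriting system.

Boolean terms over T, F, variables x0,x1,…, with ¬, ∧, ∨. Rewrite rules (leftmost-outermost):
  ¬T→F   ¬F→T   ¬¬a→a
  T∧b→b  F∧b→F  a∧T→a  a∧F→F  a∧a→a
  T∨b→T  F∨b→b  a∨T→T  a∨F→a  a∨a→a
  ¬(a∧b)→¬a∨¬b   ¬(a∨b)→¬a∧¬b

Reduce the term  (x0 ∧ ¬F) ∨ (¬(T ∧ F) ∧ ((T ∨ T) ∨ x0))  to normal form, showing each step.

Answer: normal form = T  (in 10 steps)

Reduction:
  start: (x0 ∧ ¬F) ∨ (¬(T ∧ F) ∧ ((T ∨ T) ∨ x0))
  step 1: (x0 ∧ T) ∨ (¬(T ∧ F) ∧ ((T ∨ T) ∨ x0))
  step 2: x0 ∨ (¬(T ∧ F) ∧ ((T ∨ T) ∨ x0))
  step 3: x0 ∨ ((¬T ∨ ¬F) ∧ ((T ∨ T) ∨ x0))
  step 4: x0 ∨ ((F ∨ ¬F) ∧ ((T ∨ T) ∨ x0))
  step 5: x0 ∨ (¬F ∧ ((T ∨ T) ∨ x0))
  step 6: x0 ∨ (T ∧ ((T ∨ T) ∨ x0))
  step 7: x0 ∨ ((T ∨ T) ∨ x0)
  step 8: x0 ∨ (T ∨ x0)
  step 9: x0 ∨ T
  step 10: T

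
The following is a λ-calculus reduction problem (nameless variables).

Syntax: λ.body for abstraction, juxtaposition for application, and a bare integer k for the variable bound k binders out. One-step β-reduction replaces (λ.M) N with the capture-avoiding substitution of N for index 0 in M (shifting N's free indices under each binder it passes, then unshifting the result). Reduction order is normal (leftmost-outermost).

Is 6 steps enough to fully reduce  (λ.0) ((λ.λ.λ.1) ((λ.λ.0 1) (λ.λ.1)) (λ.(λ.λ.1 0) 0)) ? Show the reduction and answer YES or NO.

  start: (λ.0) ((λ.λ.λ.1) ((λ.λ.0 1) (λ.λ.1)) (λ.(λ.λ.1 0) 0))
  step 1: (λ.λ.λ.1) ((λ.λ.0 1) (λ.λ.1)) (λ.(λ.λ.1 0) 0)
  step 2: (λ.λ.1) (λ.(λ.λ.1 0) 0)
  step 3: λ.λ.(λ.λ.1 0) 0
  step 4: λ.λ.λ.1 0

Answer: YES — reaches normal form λ.λ.λ.1 0 in 4 ≤ 6 steps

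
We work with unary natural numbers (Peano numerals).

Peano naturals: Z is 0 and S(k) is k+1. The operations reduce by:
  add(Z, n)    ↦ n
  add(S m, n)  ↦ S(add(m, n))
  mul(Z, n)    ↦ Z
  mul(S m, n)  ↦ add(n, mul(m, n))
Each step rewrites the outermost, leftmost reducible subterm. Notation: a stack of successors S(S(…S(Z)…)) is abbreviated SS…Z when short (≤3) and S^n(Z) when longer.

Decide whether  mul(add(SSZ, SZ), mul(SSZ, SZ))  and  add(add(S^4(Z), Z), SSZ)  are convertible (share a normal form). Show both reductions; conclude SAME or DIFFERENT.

Answer: SAME — A ⇓ S^6(Z), B ⇓ S^6(Z)

Working:
Term A:
  start: mul(add(SSZ, SZ), mul(SSZ, SZ))
  step 1: mul(S(add(SZ, SZ)), mul(SSZ, SZ))
  step 2: add(mul(SSZ, SZ), mul(add(SZ, SZ), mul(SSZ, SZ)))
  step 3: add(add(SZ, mul(SZ, SZ)), mul(add(SZ, SZ), mul(SSZ, SZ)))
  step 4: add(S(add(Z, mul(SZ, SZ))), mul(add(SZ, SZ), mul(SSZ, SZ)))
  step 5: S(add(add(Z, mul(SZ, SZ)), mul(add(SZ, SZ), mul(SSZ, SZ))))
  step 6: S(add(mul(SZ, SZ), mul(add(SZ, SZ), mul(SSZ, SZ))))
  step 7: S(add(add(SZ, mul(Z, SZ)), mul(add(SZ, SZ), mul(SSZ, SZ))))
  step 8: S(add(S(add(Z, mul(Z, SZ))), mul(add(SZ, SZ), mul(SSZ, SZ))))
  step 9: S(S(add(add(Z, mul(Z, SZ)), mul(add(SZ, SZ), mul(SSZ, SZ)))))
  step 10: S(S(add(mul(Z, SZ), mul(add(SZ, SZ), mul(SSZ, SZ)))))
  step 11: S(S(add(Z, mul(add(SZ, SZ), mul(SSZ, SZ)))))
  step 12: S(S(mul(add(SZ, SZ), mul(SSZ, SZ))))
  step 13: S(S(mul(S(add(Z, SZ)), mul(SSZ, SZ))))
  step 14: S(S(add(mul(SSZ, SZ), mul(add(Z, SZ), mul(SSZ, SZ)))))
  step 15: S(S(add(add(SZ, mul(SZ, SZ)), mul(add(Z, SZ), mul(SSZ, SZ)))))
  step 16: S(S(add(S(add(Z, mul(SZ, SZ))), mul(add(Z, SZ), mul(SSZ, SZ)))))
  step 17: S(S(S(add(add(Z, mul(SZ, SZ)), mul(add(Z, SZ), mul(SSZ, SZ))))))
  step 18: S(S(S(add(mul(SZ, SZ), mul(add(Z, SZ), mul(SSZ, SZ))))))
  step 19: S(S(S(add(add(SZ, mul(Z, SZ)), mul(add(Z, SZ), mul(SSZ, SZ))))))
  step 20: S(S(S(add(S(add(Z, mul(Z, SZ))), mul(add(Z, SZ), mul(SSZ, SZ))))))
  step 21: S(S(S(S(add(add(Z, mul(Z, SZ)), mul(add(Z, SZ), mul(SSZ, SZ)))))))
  step 22: S(S(S(S(add(mul(Z, SZ), mul(add(Z, SZ), mul(SSZ, SZ)))))))
  step 23: S(S(S(S(add(Z, mul(add(Z, SZ), mul(SSZ, SZ)))))))
  step 24: S(S(S(S(mul(add(Z, SZ), mul(SSZ, SZ))))))
  step 25: S(S(S(S(mul(SZ, mul(SSZ, SZ))))))
  step 26: S(S(S(S(add(mul(SSZ, SZ), mul(Z, mul(SSZ, SZ)))))))
  step 27: S(S(S(S(add(add(SZ, mul(SZ, SZ)), mul(Z, mul(SSZ, SZ)))))))
  step 28: S(S(S(S(add(S(add(Z, mul(SZ, SZ))), mul(Z, mul(SSZ, SZ)))))))
  step 29: S(S(S(S(S(add(add(Z, mul(SZ, SZ)), mul(Z, mul(SSZ, SZ))))))))
  step 30: S(S(S(S(S(add(mul(SZ, SZ), mul(Z, mul(SSZ, SZ))))))))
  step 31: S(S(S(S(S(add(add(SZ, mul(Z, SZ)), mul(Z, mul(SSZ, SZ))))))))
  step 32: S(S(S(S(S(add(S(add(Z, mul(Z, SZ))), mul(Z, mul(SSZ, SZ))))))))
  step 33: S(S(S(S(S(S(add(add(Z, mul(Z, SZ)), mul(Z, mul(SSZ, SZ)))))))))
  step 34: S(S(S(S(S(S(add(mul(Z, SZ), mul(Z, mul(SSZ, SZ)))))))))
  step 35: S(S(S(S(S(S(add(Z, mul(Z, mul(SSZ, SZ)))))))))
  step 36: S(S(S(S(S(S(mul(Z, mul(SSZ, SZ))))))))
  step 37: S^6(Z)

Term B:
  start: add(add(S^4(Z), Z), SSZ)
  step 1: add(S(add(SSSZ, Z)), SSZ)
  step 2: S(add(add(SSSZ, Z), SSZ))
  step 3: S(add(S(add(SSZ, Z)), SSZ))
  step 4: S(S(add(add(SSZ, Z), SSZ)))
  step 5: S(S(add(S(add(SZ, Z)), SSZ)))
  step 6: S(S(S(add(add(SZ, Z), SSZ))))
  step 7: S(S(S(add(S(add(Z, Z)), SSZ))))
  step 8: S(S(S(S(add(add(Z, Z), SSZ)))))
  step 9: S(S(S(S(add(Z, SSZ)))))
  step 10: S^6(Z)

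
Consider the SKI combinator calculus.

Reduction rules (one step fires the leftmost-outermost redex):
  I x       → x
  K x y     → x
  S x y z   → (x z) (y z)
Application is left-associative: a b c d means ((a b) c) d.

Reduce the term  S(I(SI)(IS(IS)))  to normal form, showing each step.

  start: S(I(SI)(IS(IS)))
  step 1: S(SI(IS(IS)))
  step 2: S(SI(S(IS)))
  step 3: S(SI(SS))

Answer: normal form = S(SI(SS))  (in 3 steps)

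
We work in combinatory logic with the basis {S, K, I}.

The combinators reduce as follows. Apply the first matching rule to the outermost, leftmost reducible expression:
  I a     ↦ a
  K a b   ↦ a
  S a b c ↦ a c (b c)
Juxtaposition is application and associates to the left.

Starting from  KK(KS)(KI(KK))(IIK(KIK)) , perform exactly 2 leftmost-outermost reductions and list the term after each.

Answer: after 2 steps: KI(KK)

Reduction:
  start: KK(KS)(KI(KK))(IIK(KIK))
  [1] K(KI(KK))(IIK(KIK))
  [2] KI(KK)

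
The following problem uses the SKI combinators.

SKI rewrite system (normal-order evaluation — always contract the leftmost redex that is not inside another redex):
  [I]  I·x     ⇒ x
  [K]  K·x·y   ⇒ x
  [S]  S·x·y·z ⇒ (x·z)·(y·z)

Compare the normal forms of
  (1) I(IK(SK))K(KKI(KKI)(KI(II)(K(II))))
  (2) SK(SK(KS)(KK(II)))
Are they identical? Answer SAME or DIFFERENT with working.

Term A:
  start: I(IK(SK))K(KKI(KKI)(KI(II)(K(II))))
  step 1: IK(SK)K(KKI(KKI)(KI(II)(K(II))))
  step 2: K(SK)K(KKI(KKI)(KI(II)(K(II))))
  step 3: SK(KKI(KKI)(KI(II)(K(II))))
  step 4: SK(K(KKI)(KI(II)(K(II))))
  step 5: SK(KKI)
  step 6: SKK

Term B:
  start: SK(SK(KS)(KK(II)))
  step 1: SK(K(KK(II))(KS(KK(II))))
  step 2: SK(KK(II))
  step 3: SKK

Answer: SAME — A ⇓ SKK, B ⇓ SKK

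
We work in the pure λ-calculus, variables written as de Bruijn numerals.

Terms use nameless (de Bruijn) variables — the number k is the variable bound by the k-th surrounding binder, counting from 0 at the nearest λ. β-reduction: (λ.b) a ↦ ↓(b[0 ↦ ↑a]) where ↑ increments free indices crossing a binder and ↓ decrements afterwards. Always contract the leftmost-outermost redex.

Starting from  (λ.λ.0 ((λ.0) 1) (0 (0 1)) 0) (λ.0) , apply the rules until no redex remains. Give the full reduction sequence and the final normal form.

  start: (λ.λ.0 ((λ.0) 1) (0 (0 1)) 0) (λ.0)
  →1  λ.0 ((λ.0) (λ.0)) (0 (0 (λ.0))) 0
  →2  λ.0 (λ.0) (0 (0 (λ.0))) 0

Answer: normal form = λ.0 (λ.0) (0 (0 (λ.0))) 0  (in 2 steps)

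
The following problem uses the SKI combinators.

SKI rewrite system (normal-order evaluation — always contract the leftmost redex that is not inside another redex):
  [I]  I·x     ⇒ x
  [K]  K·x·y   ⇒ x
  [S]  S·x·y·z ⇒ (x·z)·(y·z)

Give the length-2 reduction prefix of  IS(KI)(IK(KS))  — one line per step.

  start: IS(KI)(IK(KS))
  [1] S(KI)(IK(KS))
  [2] S(KI)(K(KS))

Answer: after 2 steps: S(KI)(K(KS))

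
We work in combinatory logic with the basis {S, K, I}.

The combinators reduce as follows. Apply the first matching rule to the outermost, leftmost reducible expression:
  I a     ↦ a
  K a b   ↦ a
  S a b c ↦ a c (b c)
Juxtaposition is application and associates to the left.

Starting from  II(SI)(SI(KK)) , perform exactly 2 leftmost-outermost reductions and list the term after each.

  start: II(SI)(SI(KK))
  step 1: I(SI)(SI(KK))
  step 2: SI(SI(KK))

Answer: after 2 steps: SI(SI(KK))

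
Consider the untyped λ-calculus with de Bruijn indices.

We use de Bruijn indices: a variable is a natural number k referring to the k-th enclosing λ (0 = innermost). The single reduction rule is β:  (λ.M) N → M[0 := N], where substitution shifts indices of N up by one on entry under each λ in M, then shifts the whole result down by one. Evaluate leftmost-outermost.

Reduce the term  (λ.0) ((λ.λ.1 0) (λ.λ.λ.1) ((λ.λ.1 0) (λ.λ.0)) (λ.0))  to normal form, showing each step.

Answer: normal form = λ.λ.0  (in 5 steps)

Reduction:
  start: (λ.0) ((λ.λ.1 0) (λ.λ.λ.1) ((λ.λ.1 0) (λ.λ.0)) (λ.0))
  step 1: (λ.λ.1 0) (λ.λ.λ.1) ((λ.λ.1 0) (λ.λ.0)) (λ.0)
  step 2: (λ.(λ.λ.λ.1) 0) ((λ.λ.1 0) (λ.λ.0)) (λ.0)
  step 3: (λ.λ.λ.1) ((λ.λ.1 0) (λ.λ.0)) (λ.0)
  step 4: (λ.λ.1) (λ.0)
  step 5: λ.λ.0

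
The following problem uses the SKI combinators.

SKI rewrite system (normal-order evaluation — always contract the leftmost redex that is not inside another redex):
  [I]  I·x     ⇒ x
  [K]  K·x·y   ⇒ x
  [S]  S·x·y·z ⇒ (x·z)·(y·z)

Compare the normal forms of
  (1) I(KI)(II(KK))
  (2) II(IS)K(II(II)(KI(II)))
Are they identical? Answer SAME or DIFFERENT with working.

Answer: DIFFERENT — A ⇓ I, B ⇓ SKI

Working:
Term A:
  start: I(KI)(II(KK))
  step 1: KI(II(KK))
  step 2: I

Term B:
  start: II(IS)K(II(II)(KI(II)))
  step 1: I(IS)K(II(II)(KI(II)))
  step 2: ISK(II(II)(KI(II)))
  step 3: SK(II(II)(KI(II)))
  step 4: SK(I(II)(KI(II)))
  step 5: SK(II(KI(II)))
  step 6: SK(I(KI(II)))
  step 7: SK(KI(II))
  step 8: SKI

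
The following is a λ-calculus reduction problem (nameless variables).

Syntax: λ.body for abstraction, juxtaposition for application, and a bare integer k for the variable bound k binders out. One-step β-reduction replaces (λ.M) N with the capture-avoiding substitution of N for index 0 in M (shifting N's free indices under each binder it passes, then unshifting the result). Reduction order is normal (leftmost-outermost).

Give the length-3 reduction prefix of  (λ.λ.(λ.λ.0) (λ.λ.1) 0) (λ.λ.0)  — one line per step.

Answer: after 3 steps: λ.0

Working:
  start: (λ.λ.(λ.λ.0) (λ.λ.1) 0) (λ.λ.0)
  →1  λ.(λ.λ.0) (λ.λ.1) 0
  →2  λ.(λ.0) 0
  →3  λ.0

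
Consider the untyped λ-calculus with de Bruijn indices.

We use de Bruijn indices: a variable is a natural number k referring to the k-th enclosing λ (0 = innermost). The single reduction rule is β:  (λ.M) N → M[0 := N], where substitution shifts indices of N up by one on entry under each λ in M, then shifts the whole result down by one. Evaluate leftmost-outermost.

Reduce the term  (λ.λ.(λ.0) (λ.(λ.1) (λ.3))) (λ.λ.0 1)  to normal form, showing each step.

  start: (λ.λ.(λ.0) (λ.(λ.1) (λ.3))) (λ.λ.0 1)
  step 1: λ.(λ.0) (λ.(λ.1) (λ.λ.λ.0 1))
  step 2: λ.λ.(λ.1) (λ.λ.λ.0 1)
  step 3: λ.λ.0

Answer: normal form = λ.λ.0  (in 3 steps)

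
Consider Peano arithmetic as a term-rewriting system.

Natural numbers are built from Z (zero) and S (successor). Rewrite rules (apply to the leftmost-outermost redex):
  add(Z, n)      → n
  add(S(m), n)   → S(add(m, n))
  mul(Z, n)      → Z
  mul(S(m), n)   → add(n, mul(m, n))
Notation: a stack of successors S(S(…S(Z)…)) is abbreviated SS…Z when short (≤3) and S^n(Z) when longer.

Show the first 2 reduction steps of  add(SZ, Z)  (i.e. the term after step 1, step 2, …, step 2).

  start: add(SZ, Z)
  [1] S(add(Z, Z))
  [2] SZ

Answer: after 2 steps: SZ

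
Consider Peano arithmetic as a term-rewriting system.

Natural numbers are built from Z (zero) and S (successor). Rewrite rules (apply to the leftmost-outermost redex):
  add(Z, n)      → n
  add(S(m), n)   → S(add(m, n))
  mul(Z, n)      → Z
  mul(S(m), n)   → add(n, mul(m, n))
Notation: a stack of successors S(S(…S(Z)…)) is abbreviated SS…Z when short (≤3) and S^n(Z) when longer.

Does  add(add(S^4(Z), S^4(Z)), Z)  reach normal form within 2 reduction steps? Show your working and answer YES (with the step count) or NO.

Answer: NO — after 2 steps the term is S(add(add(SSSZ, S^4(Z)), Z)), not yet normal

Derivation:
  start: add(add(S^4(Z), S^4(Z)), Z)
  step 1: add(S(add(SSSZ, S^4(Z))), Z)
  step 2: S(add(add(SSSZ, S^4(Z)), Z))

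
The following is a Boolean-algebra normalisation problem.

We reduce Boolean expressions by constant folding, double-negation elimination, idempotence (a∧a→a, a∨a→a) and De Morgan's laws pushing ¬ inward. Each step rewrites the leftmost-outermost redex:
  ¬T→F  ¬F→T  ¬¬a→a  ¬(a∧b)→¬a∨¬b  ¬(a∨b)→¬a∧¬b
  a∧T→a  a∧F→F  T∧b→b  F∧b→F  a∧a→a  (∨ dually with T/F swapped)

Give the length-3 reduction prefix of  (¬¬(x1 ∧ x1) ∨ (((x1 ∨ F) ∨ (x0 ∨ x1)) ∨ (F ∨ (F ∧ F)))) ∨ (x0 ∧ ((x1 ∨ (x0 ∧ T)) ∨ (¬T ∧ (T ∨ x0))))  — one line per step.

Answer: after 3 steps: (x1 ∨ ((x1 ∨ (x0 ∨ x1)) ∨ (F ∨ (F ∧ F)))) ∨ (x0 ∧ ((x1 ∨ (x0 ∧ T)) ∨ (¬T ∧ (T ∨ x0))))

Reduction:
  start: (¬¬(x1 ∧ x1) ∨ (((x1 ∨ F) ∨ (x0 ∨ x1)) ∨ (F ∨ (F ∧ F)))) ∨ (x0 ∧ ((x1 ∨ (x0 ∧ T)) ∨ (¬T ∧ (T ∨ x0))))
  step 1: ((x1 ∧ x1) ∨ (((x1 ∨ F) ∨ (x0 ∨ x1)) ∨ (F ∨ (F ∧ F)))) ∨ (x0 ∧ ((x1 ∨ (x0 ∧ T)) ∨ (¬T ∧ (T ∨ x0))))
  step 2: (x1 ∨ (((x1 ∨ F) ∨ (x0 ∨ x1)) ∨ (F ∨ (F ∧ F)))) ∨ (x0 ∧ ((x1 ∨ (x0 ∧ T)) ∨ (¬T ∧ (T ∨ x0))))
  step 3: (x1 ∨ ((x1 ∨ (x0 ∨ x1)) ∨ (F ∨ (F ∧ F)))) ∨ (x0 ∧ ((x1 ∨ (x0 ∧ T)) ∨ (¬T ∧ (T ∨ x0))))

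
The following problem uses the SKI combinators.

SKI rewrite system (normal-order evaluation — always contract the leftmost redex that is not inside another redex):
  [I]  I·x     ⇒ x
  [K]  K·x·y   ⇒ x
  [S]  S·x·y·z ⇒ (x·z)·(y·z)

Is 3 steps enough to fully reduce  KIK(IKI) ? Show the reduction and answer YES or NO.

Answer: YES — reaches normal form KI in 3 ≤ 3 steps

Reduction:
  start: KIK(IKI)
  →1  I(IKI)
  →2  IKI
  →3  KI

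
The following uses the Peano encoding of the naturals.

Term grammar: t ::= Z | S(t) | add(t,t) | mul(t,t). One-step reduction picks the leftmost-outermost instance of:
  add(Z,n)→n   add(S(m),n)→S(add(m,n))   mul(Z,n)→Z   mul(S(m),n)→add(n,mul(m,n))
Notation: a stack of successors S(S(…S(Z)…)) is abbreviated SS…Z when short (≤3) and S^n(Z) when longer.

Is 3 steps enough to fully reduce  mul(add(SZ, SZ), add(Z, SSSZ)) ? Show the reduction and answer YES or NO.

  start: mul(add(SZ, SZ), add(Z, SSSZ))
  →1  mul(S(add(Z, SZ)), add(Z, SSSZ))
  →2  add(add(Z, SSSZ), mul(add(Z, SZ), add(Z, SSSZ)))
  →3  add(SSSZ, mul(add(Z, SZ), add(Z, SSSZ)))

Answer: NO — after 3 steps the term is add(SSSZ, mul(add(Z, SZ), add(Z, SSSZ))), not yet normal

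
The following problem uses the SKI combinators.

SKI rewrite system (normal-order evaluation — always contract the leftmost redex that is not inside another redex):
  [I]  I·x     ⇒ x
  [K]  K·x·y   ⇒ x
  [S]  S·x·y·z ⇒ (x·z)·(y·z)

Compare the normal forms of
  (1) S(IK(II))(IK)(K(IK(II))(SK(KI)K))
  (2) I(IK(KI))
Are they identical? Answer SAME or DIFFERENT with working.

Term A:
  start: S(IK(II))(IK)(K(IK(II))(SK(KI)K))
  →1  IK(II)(K(IK(II))(SK(KI)K))(IK(K(IK(II))(SK(KI)K)))
  →2  K(II)(K(IK(II))(SK(KI)K))(IK(K(IK(II))(SK(KI)K)))
  →3  II(IK(K(IK(II))(SK(KI)K)))
  →4  I(IK(K(IK(II))(SK(KI)K)))
  →5  IK(K(IK(II))(SK(KI)K))
  →6  K(K(IK(II))(SK(KI)K))
  →7  K(IK(II))
  →8  K(K(II))
  →9  K(KI)

Term B:
  start: I(IK(KI))
  →1  IK(KI)
  →2  K(KI)

Answer: SAME — A ⇓ K(KI), B ⇓ K(KI)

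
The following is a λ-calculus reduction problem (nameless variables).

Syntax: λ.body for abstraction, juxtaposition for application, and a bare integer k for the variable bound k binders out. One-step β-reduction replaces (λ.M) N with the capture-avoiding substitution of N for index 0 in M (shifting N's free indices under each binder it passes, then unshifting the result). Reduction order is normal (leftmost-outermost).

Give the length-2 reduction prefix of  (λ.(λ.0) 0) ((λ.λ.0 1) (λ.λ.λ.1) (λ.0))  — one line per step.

  start: (λ.(λ.0) 0) ((λ.λ.0 1) (λ.λ.λ.1) (λ.0))
  step 1: (λ.0) ((λ.λ.0 1) (λ.λ.λ.1) (λ.0))
  step 2: (λ.λ.0 1) (λ.λ.λ.1) (λ.0)

Answer: after 2 steps: (λ.λ.0 1) (λ.λ.λ.1) (λ.0)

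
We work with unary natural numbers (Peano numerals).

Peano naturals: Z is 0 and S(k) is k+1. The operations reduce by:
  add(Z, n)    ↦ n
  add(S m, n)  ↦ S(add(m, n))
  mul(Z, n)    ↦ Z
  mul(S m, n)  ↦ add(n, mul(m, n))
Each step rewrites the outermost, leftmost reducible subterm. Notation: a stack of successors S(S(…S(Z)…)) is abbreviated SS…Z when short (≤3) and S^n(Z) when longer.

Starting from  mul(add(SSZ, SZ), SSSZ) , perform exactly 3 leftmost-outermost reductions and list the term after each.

  start: mul(add(SSZ, SZ), SSSZ)
  step 1: mul(S(add(SZ, SZ)), SSSZ)
  step 2: add(SSSZ, mul(add(SZ, SZ), SSSZ))
  step 3: S(add(SSZ, mul(add(SZ, SZ), SSSZ)))

Answer: after 3 steps: S(add(SSZ, mul(add(SZ, SZ), SSSZ)))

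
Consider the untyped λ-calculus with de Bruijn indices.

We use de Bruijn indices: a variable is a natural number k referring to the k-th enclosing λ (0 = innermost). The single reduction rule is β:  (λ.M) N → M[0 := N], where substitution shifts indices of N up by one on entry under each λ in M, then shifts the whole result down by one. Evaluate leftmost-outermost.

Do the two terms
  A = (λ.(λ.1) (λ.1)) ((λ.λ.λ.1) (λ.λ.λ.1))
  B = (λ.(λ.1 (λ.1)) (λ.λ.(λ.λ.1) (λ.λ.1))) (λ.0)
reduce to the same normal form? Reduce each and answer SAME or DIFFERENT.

Term A:
  start: (λ.(λ.1) (λ.1)) ((λ.λ.λ.1) (λ.λ.λ.1))
  →1  (λ.(λ.λ.λ.1) (λ.λ.λ.1)) (λ.(λ.λ.λ.1) (λ.λ.λ.1))
  →2  (λ.λ.λ.1) (λ.λ.λ.1)
  →3  λ.λ.1

Term B:
  start: (λ.(λ.1 (λ.1)) (λ.λ.(λ.λ.1) (λ.λ.1))) (λ.0)
  →1  (λ.(λ.0) (λ.1)) (λ.λ.(λ.λ.1) (λ.λ.1))
  →2  (λ.0) (λ.λ.λ.(λ.λ.1) (λ.λ.1))
  →3  λ.λ.λ.(λ.λ.1) (λ.λ.1)
  →4  λ.λ.λ.λ.λ.λ.1

Answer: DIFFERENT — A ⇓ λ.λ.1, B ⇓ λ.λ.λ.λ.λ.λ.1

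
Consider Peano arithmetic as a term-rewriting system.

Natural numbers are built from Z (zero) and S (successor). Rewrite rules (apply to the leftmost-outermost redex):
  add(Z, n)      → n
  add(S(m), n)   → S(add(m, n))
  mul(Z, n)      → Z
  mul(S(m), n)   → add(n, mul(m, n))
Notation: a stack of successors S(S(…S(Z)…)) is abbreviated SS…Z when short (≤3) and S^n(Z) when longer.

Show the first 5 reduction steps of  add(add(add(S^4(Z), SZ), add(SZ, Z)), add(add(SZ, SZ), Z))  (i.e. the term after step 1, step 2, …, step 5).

Answer: after 5 steps: S(add(S(add(add(SSZ, SZ), add(SZ, Z))), add(add(SZ, SZ), Z)))

Derivation:
  start: add(add(add(S^4(Z), SZ), add(SZ, Z)), add(add(SZ, SZ), Z))
  step 1: add(add(S(add(SSSZ, SZ)), add(SZ, Z)), add(add(SZ, SZ), Z))
  step 2: add(S(add(add(SSSZ, SZ), add(SZ, Z))), add(add(SZ, SZ), Z))
  step 3: S(add(add(add(SSSZ, SZ), add(SZ, Z)), add(add(SZ, SZ), Z)))
  step 4: S(add(add(S(add(SSZ, SZ)), add(SZ, Z)), add(add(SZ, SZ), Z)))
  step 5: S(add(S(add(add(SSZ, SZ), add(SZ, Z))), add(add(SZ, SZ), Z)))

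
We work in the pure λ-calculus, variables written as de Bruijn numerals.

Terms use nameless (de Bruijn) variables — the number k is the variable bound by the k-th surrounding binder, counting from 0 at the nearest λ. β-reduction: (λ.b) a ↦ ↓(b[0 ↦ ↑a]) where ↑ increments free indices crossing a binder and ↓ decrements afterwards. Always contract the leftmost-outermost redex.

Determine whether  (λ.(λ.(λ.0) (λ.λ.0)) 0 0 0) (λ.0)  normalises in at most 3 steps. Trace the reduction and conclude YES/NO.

  start: (λ.(λ.(λ.0) (λ.λ.0)) 0 0 0) (λ.0)
  →1  (λ.(λ.0) (λ.λ.0)) (λ.0) (λ.0) (λ.0)
  →2  (λ.0) (λ.λ.0) (λ.0) (λ.0)
  →3  (λ.λ.0) (λ.0) (λ.0)

Answer: NO — after 3 steps the term is (λ.λ.0) (λ.0) (λ.0), not yet normal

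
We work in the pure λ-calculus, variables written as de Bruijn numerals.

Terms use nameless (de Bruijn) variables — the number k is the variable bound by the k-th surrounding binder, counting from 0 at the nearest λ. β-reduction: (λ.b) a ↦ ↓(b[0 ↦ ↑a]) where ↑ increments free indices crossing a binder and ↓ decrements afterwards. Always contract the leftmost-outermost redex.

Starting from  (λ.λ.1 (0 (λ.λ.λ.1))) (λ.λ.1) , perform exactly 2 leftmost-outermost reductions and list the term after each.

  start: (λ.λ.1 (0 (λ.λ.λ.1))) (λ.λ.1)
  [1] λ.(λ.λ.1) (0 (λ.λ.λ.1))
  [2] λ.λ.1 (λ.λ.λ.1)

Answer: after 2 steps: λ.λ.1 (λ.λ.λ.1)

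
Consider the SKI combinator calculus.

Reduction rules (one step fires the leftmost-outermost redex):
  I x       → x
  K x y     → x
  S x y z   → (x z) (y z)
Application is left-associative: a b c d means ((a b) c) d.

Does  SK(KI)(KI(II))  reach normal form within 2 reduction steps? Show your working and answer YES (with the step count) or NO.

  start: SK(KI)(KI(II))
  →1  K(KI(II))(KI(KI(II)))
  →2  KI(II)

Answer: NO — after 2 steps the term is KI(II), not yet normal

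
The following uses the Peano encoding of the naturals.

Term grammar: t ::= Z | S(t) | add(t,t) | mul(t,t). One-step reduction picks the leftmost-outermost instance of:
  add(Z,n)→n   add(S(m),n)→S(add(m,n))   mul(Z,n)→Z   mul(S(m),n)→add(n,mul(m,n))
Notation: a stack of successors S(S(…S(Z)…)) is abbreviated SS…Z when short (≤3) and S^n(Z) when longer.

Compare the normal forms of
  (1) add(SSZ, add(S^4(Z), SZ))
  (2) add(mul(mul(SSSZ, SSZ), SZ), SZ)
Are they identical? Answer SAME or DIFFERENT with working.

Term A:
  start: add(SSZ, add(S^4(Z), SZ))
  [1] S(add(SZ, add(S^4(Z), SZ)))
  [2] S(S(add(Z, add(S^4(Z), SZ))))
  [3] S(S(add(S^4(Z), SZ)))
  [4] S(S(S(add(SSSZ, SZ))))
  [5] S(S(S(S(add(SSZ, SZ)))))
  [6] S(S(S(S(S(add(SZ, SZ))))))
  [7] S(S(S(S(S(S(add(Z, SZ)))))))
  [8] S^7(Z)

Term B:
  start: add(mul(mul(SSSZ, SSZ), SZ), SZ)
  [1] add(mul(add(SSZ, mul(SSZ, SSZ)), SZ), SZ)
  [2] add(mul(S(add(SZ, mul(SSZ, SSZ))), SZ), SZ)
  [3] add(add(SZ, mul(add(SZ, mul(SSZ, SSZ)), SZ)), SZ)
  [4] add(S(add(Z, mul(add(SZ, mul(SSZ, SSZ)), SZ))), SZ)
  [5] S(add(add(Z, mul(add(SZ, mul(SSZ, SSZ)), SZ)), SZ))
  [6] S(add(mul(add(SZ, mul(SSZ, SSZ)), SZ), SZ))
  [7] S(add(mul(S(add(Z, mul(SSZ, SSZ))), SZ), SZ))
  [8] S(add(add(SZ, mul(add(Z, mul(SSZ, SSZ)), SZ)), SZ))
  [9] S(add(S(add(Z, mul(add(Z, mul(SSZ, SSZ)), SZ))), SZ))
  [10] S(S(add(add(Z, mul(add(Z, mul(SSZ, SSZ)), SZ)), SZ)))
  [11] S(S(add(mul(add(Z, mul(SSZ, SSZ)), SZ), SZ)))
  [12] S(S(add(mul(mul(SSZ, SSZ), SZ), SZ)))
  [13] S(S(add(mul(add(SSZ, mul(SZ, SSZ)), SZ), SZ)))
  [14] S(S(add(mul(S(add(SZ, mul(SZ, SSZ))), SZ), SZ)))
  [15] S(S(add(add(SZ, mul(add(SZ, mul(SZ, SSZ)), SZ)), SZ)))
  [16] S(S(add(S(add(Z, mul(add(SZ, mul(SZ, SSZ)), SZ))), SZ)))
  [17] S(S(S(add(add(Z, mul(add(SZ, mul(SZ, SSZ)), SZ)), SZ))))
  [18] S(S(S(add(mul(add(SZ, mul(SZ, SSZ)), SZ), SZ))))
  [19] S(S(S(add(mul(S(add(Z, mul(SZ, SSZ))), SZ), SZ))))
  [20] S(S(S(add(add(SZ, mul(add(Z, mul(SZ, SSZ)), SZ)), SZ))))
  [21] S(S(S(add(S(add(Z, mul(add(Z, mul(SZ, SSZ)), SZ))), SZ))))
  [22] S(S(S(S(add(add(Z, mul(add(Z, mul(SZ, SSZ)), SZ)), SZ)))))
  [23] S(S(S(S(add(mul(add(Z, mul(SZ, SSZ)), SZ), SZ)))))
  [24] S(S(S(S(add(mul(mul(SZ, SSZ), SZ), SZ)))))
  [25] S(S(S(S(add(mul(add(SSZ, mul(Z, SSZ)), SZ), SZ)))))
  [26] S(S(S(S(add(mul(S(add(SZ, mul(Z, SSZ))), SZ), SZ)))))
  [27] S(S(S(S(add(add(SZ, mul(add(SZ, mul(Z, SSZ)), SZ)), SZ)))))
  [28] S(S(S(S(add(S(add(Z, mul(add(SZ, mul(Z, SSZ)), SZ))), SZ)))))
  [29] S(S(S(S(S(add(add(Z, mul(add(SZ, mul(Z, SSZ)), SZ)), SZ))))))
  [30] S(S(S(S(S(add(mul(add(SZ, mul(Z, SSZ)), SZ), SZ))))))
  [31] S(S(S(S(S(add(mul(S(add(Z, mul(Z, SSZ))), SZ), SZ))))))
  [32] S(S(S(S(S(add(add(SZ, mul(add(Z, mul(Z, SSZ)), SZ)), SZ))))))
  [33] S(S(S(S(S(add(S(add(Z, mul(add(Z, mul(Z, SSZ)), SZ))), SZ))))))
  [34] S(S(S(S(S(S(add(add(Z, mul(add(Z, mul(Z, SSZ)), SZ)), SZ)))))))
  [35] S(S(S(S(S(S(add(mul(add(Z, mul(Z, SSZ)), SZ), SZ)))))))
  [36] S(S(S(S(S(S(add(mul(mul(Z, SSZ), SZ), SZ)))))))
  [37] S(S(S(S(S(S(add(mul(Z, SZ), SZ)))))))
  [38] S(S(S(S(S(S(add(Z, SZ)))))))
  [39] S^7(Z)

Answer: SAME — A ⇓ S^7(Z), B ⇓ S^7(Z)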